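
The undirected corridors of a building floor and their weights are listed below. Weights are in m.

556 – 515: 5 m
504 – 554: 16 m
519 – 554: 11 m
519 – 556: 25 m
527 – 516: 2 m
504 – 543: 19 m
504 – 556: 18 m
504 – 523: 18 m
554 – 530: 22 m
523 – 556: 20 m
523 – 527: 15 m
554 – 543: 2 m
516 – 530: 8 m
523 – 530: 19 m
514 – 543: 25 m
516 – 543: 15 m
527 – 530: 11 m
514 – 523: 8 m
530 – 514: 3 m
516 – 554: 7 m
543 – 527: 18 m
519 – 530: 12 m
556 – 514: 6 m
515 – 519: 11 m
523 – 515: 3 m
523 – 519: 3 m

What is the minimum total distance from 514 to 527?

13 m

Settle nodes by increasing distance from 514:
514: 0
530: 3  (via 514)
556: 6  (via 514)
523: 8  (via 514)
519: 11  (via 523)
515: 11  (via 556)
516: 11  (via 530)
527: 13  (via 516)
Shortest route: 514–530–516–527 = 13 m.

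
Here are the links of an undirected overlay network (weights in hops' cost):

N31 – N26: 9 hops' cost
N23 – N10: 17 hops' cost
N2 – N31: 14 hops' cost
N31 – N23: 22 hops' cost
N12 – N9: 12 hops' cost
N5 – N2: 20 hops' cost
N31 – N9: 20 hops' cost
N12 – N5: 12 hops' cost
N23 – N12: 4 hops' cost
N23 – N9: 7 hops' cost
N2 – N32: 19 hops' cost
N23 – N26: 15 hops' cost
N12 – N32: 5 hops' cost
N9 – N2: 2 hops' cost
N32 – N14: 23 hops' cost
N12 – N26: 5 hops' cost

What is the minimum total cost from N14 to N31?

42 hops' cost

Candidate routes:
N14 - N32 - N12 - N26 - N31: 23+5+5+9 = 42
N14 - N32 - N12 - N23 - N31: 23+5+4+22 = 54
Cheapest is N14 - N32 - N12 - N26 - N31 at 42 hops' cost.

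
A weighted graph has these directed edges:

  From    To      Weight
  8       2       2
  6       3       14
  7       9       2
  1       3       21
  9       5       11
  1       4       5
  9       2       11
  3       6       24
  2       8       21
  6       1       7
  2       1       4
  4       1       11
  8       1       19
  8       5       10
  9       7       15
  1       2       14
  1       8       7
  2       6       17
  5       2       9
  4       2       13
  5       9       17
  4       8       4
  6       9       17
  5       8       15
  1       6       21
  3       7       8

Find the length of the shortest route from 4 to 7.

39

Candidate routes:
4 - 8 - 2 - 1 - 3 - 7: 4+2+4+21+8 = 39
4 - 1 - 3 - 7: 11+21+8 = 40
The minimum is 39 via 4 - 8 - 2 - 1 - 3 - 7.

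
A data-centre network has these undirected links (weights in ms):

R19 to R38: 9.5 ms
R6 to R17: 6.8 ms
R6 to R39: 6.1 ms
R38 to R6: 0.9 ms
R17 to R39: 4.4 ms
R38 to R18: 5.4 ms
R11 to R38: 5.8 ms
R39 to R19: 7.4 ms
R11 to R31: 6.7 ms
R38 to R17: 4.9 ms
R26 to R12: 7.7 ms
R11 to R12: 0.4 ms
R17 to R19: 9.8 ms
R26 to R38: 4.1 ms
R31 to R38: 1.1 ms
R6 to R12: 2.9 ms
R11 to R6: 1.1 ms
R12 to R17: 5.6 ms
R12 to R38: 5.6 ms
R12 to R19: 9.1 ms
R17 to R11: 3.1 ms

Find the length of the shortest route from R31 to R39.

Compare a few routes:
R31 → R38 → R17 → R39: 1.1+4.9+4.4 = 10.4
R31 → R38 → R6 → R39: 1.1+0.9+6.1 = 8.1
R31 → R38 → R6 → R11 → R17 → R39: 1.1+0.9+1.1+3.1+4.4 = 10.6
The minimum is 8.1 ms via R31 → R38 → R6 → R39.

8.1 ms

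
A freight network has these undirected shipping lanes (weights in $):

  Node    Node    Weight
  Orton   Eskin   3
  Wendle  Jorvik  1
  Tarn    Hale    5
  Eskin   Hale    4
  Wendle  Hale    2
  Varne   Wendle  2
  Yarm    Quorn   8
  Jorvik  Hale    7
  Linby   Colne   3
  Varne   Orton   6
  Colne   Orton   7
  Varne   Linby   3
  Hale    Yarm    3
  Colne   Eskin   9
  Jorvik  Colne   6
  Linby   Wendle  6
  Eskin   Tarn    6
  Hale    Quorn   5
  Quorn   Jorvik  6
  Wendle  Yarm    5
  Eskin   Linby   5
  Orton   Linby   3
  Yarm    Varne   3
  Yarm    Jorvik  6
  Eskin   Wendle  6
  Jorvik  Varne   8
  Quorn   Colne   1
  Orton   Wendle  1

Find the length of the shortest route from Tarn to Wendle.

$7

Settle nodes by increasing distance from Tarn:
Tarn: 0
Hale: 5  (via Tarn)
Eskin: 6  (via Tarn)
Wendle: 7  (via Hale)
Shortest route: Tarn → Hale → Wendle = $7.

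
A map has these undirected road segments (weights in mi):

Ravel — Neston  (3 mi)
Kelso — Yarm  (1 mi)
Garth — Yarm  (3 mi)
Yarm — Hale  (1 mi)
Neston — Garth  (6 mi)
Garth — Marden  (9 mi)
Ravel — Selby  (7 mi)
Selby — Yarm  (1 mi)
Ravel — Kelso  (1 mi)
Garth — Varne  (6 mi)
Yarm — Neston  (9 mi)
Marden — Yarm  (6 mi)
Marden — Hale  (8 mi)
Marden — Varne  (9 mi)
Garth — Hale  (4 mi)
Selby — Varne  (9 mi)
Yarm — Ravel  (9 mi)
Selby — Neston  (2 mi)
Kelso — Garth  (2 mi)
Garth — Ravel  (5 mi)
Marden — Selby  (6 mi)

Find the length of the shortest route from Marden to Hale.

Shortest distances from Marden:
Marden: 0
Selby: 6  (via Marden)
Yarm: 6  (via Marden)
Kelso: 7  (via Yarm)
Hale: 7  (via Yarm)
Shortest route: Marden → Yarm → Hale = 7 mi.

7 mi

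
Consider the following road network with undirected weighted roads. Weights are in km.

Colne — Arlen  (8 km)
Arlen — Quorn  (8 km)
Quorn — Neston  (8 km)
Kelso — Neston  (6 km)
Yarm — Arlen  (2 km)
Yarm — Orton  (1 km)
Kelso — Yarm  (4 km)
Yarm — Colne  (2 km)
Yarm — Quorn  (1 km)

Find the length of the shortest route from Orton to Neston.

Settle nodes by increasing distance from Orton:
Orton: 0
Yarm: 1  (via Orton)
Quorn: 2  (via Yarm)
Colne: 3  (via Yarm)
Arlen: 3  (via Yarm)
Kelso: 5  (via Yarm)
Neston: 10  (via Quorn)
Shortest route: Orton–Yarm–Quorn–Neston = 10 km.

10 km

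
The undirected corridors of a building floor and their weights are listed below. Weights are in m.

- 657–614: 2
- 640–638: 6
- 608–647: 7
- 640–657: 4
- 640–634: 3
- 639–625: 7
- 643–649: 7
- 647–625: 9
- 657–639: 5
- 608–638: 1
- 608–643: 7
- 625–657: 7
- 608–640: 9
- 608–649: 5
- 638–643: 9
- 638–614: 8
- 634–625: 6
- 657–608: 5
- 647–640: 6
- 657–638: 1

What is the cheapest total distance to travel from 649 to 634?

14 m

Compare a few routes:
649 → 608 → 638 → 640 → 634: 5+1+6+3 = 15
649 → 608 → 657 → 640 → 634: 5+5+4+3 = 17
649 → 608 → 640 → 634: 5+9+3 = 17
649 → 608 → 638 → 657 → 640 → 634: 5+1+1+4+3 = 14
Cheapest is 649 → 608 → 638 → 657 → 640 → 634 at 14 m.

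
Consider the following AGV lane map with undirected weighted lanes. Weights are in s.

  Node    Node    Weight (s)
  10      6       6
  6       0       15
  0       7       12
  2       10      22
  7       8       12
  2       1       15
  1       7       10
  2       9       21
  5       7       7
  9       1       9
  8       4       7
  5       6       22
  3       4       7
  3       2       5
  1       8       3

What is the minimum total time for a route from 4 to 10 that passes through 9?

Best 4 to 9: 4 → 8 → 1 → 9 costing 19
Shortest 9→10: 9 → 2 → 10 = 43
Total via 9: 19 + 43 = 62 s.

62 s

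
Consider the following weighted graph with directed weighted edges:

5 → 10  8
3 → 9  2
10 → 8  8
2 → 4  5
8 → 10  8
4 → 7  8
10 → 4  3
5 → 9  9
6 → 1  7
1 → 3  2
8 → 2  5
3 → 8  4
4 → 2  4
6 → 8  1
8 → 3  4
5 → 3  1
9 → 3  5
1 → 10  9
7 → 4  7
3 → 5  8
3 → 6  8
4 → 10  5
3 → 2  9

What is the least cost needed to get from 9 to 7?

27

Settle nodes by increasing distance from 9:
9: 0
3: 5  (via 9)
8: 9  (via 3)
5: 13  (via 3)
6: 13  (via 3)
2: 14  (via 3)
10: 17  (via 8)
4: 19  (via 2)
1: 20  (via 6)
7: 27  (via 4)
Shortest route: 9 → 3 → 2 → 4 → 7 = 27.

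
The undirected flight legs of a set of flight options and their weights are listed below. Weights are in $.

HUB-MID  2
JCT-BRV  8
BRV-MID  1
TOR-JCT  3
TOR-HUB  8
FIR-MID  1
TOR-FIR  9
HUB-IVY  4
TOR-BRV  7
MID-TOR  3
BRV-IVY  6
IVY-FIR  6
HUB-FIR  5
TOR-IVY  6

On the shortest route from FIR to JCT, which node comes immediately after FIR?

MID

Enumerating some paths:
FIR - MID - TOR - JCT: 1+3+3 = 7
FIR - MID - BRV - JCT: 1+1+8 = 10
FIR - MID - BRV - TOR - JCT: 1+1+7+3 = 12
Cheapest is FIR - MID - TOR - JCT at $7.
So from FIR the first move is to MID.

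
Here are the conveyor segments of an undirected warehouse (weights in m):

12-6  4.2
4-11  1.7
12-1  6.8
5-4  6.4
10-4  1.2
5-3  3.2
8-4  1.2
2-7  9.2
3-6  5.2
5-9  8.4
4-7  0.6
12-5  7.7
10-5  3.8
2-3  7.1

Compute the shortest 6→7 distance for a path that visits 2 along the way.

Best 6 to 2: 6–3–2 costing 12.3
Best 2 to 7: 2–7 costing 9.2
Total via 2: 12.3 + 9.2 = 21.5 m.

21.5 m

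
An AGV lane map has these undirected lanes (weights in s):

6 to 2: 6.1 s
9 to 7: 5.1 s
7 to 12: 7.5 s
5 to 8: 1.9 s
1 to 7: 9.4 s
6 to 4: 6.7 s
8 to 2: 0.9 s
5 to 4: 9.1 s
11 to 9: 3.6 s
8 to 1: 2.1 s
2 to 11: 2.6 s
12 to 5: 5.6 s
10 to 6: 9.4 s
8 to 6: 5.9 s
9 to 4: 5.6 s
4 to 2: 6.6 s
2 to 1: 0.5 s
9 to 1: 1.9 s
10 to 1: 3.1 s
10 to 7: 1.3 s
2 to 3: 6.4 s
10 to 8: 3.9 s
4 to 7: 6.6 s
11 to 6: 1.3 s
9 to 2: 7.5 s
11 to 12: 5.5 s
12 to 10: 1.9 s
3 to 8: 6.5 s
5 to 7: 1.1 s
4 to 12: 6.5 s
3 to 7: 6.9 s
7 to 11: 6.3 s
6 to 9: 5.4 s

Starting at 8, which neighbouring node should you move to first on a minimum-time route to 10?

10

Enumerating some paths:
8 - 5 - 7 - 10: 1.9+1.1+1.3 = 4.3
8 - 10: 3.9 = 3.9
8 - 2 - 1 - 10: 0.9+0.5+3.1 = 4.5
Cheapest is 8 - 10 at 3.9 s.
So from 8 the first move is to 10.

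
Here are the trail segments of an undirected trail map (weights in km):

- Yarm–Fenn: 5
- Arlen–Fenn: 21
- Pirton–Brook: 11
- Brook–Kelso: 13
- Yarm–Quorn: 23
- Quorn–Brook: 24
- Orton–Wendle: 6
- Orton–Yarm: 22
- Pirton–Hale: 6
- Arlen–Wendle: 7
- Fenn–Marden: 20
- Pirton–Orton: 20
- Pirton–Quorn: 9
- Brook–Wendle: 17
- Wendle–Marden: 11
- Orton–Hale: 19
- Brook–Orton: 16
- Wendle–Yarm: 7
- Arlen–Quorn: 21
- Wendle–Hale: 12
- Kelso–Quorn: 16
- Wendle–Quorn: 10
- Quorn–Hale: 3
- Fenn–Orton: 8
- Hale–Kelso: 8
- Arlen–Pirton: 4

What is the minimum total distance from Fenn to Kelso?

Running Dijkstra from Fenn:
Fenn: 0
Yarm: 5  (via Fenn)
Orton: 8  (via Fenn)
Wendle: 12  (via Yarm)
Arlen: 19  (via Wendle)
Marden: 20  (via Fenn)
Quorn: 22  (via Wendle)
Pirton: 23  (via Arlen)
Hale: 24  (via Wendle)
Brook: 24  (via Orton)
Kelso: 32  (via Hale)
Shortest route: Fenn → Yarm → Wendle → Hale → Kelso = 32 km.

32 km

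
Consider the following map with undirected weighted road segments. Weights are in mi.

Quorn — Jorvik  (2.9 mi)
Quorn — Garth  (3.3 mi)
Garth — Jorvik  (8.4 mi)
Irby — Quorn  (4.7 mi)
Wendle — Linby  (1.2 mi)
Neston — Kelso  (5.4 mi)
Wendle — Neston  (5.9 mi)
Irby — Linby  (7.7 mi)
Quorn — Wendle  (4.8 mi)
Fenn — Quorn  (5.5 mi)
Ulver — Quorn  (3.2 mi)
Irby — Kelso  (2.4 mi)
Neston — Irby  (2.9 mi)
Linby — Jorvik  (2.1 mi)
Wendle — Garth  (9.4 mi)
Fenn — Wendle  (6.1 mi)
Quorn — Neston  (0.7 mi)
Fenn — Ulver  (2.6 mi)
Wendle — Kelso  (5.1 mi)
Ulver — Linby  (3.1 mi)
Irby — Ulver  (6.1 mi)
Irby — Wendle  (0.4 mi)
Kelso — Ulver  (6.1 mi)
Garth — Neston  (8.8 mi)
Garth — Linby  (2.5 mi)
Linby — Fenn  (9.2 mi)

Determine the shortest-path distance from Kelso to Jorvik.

Shortest distances from Kelso:
Kelso: 0
Irby: 2.4  (via Kelso)
Wendle: 2.8  (via Irby)
Linby: 4  (via Wendle)
Neston: 5.3  (via Irby)
Quorn: 6  (via Neston)
Ulver: 6.1  (via Kelso)
Jorvik: 6.1  (via Linby)
Shortest route: Kelso → Irby → Wendle → Linby → Jorvik = 6.1 mi.

6.1 mi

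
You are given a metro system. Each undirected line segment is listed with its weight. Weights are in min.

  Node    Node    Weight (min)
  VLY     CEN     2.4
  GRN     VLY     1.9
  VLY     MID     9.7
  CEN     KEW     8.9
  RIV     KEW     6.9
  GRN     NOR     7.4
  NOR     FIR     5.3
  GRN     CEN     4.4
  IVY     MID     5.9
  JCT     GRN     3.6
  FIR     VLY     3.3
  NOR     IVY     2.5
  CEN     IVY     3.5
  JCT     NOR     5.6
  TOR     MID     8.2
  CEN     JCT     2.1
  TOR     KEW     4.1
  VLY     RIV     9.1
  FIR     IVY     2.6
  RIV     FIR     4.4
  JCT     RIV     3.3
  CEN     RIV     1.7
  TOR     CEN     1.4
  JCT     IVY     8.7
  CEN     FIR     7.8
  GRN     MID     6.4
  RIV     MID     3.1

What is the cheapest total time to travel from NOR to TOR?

7.4 min

Compare a few routes:
NOR → IVY → FIR → VLY → CEN → TOR: 2.5+2.6+3.3+2.4+1.4 = 12.2
NOR → IVY → CEN → TOR: 2.5+3.5+1.4 = 7.4
NOR → JCT → RIV → CEN → TOR: 5.6+3.3+1.7+1.4 = 12
NOR → JCT → CEN → TOR: 5.6+2.1+1.4 = 9.1
The minimum is 7.4 min via NOR → IVY → CEN → TOR.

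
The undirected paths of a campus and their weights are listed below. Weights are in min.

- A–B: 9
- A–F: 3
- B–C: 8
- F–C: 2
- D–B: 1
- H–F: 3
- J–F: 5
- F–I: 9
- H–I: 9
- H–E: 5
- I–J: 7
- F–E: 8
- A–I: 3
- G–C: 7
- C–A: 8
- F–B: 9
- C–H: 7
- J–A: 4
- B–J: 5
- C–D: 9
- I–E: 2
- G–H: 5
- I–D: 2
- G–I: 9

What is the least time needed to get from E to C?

10 min

Candidate routes:
E–H–C: 5+7 = 12
E–F–C: 8+2 = 10
The minimum is 10 min via E–F–C.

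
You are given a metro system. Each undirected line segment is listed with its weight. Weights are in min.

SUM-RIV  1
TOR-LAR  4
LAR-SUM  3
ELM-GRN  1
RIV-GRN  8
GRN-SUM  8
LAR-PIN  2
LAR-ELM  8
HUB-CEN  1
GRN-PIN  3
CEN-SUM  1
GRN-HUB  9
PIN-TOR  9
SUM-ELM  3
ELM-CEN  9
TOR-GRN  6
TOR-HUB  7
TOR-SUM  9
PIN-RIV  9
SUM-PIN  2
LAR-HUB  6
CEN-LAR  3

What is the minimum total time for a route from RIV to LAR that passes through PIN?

5 min

Best RIV to PIN: RIV–SUM–PIN costing 3
Best PIN to LAR: PIN–LAR costing 2
Total via PIN: 3 + 2 = 5 min.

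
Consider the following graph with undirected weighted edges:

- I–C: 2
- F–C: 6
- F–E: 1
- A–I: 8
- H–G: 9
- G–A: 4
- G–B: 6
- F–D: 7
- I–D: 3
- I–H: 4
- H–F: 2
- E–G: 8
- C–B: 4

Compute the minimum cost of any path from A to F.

13

Candidate routes:
A–G–E–F: 4+8+1 = 13
A–I–H–F: 8+4+2 = 14
Cheapest is A–G–E–F at 13.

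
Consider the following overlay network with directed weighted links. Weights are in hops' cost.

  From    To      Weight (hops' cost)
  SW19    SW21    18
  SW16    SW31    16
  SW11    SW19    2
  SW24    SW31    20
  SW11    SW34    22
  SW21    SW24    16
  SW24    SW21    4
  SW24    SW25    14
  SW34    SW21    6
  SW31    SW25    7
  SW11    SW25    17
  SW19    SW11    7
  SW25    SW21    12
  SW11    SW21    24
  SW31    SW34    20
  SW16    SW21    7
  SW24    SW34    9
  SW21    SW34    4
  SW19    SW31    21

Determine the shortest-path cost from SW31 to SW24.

35 hops' cost

Compare a few routes:
SW31–SW34–SW21–SW24: 20+6+16 = 42
SW31–SW25–SW21–SW24: 7+12+16 = 35
The minimum is 35 hops' cost via SW31–SW25–SW21–SW24.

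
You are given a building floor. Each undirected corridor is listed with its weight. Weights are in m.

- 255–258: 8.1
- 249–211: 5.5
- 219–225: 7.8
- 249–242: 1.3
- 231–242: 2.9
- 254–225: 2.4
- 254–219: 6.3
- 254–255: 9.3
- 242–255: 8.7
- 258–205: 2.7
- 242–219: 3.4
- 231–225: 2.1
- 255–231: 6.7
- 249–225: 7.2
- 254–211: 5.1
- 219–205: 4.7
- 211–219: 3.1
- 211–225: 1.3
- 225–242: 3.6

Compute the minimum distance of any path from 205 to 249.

Shortest distances from 205:
205: 0
258: 2.7  (via 205)
219: 4.7  (via 205)
211: 7.8  (via 219)
242: 8.1  (via 219)
225: 9.1  (via 211)
249: 9.4  (via 242)
Shortest route: 205–219–242–249 = 9.4 m.

9.4 m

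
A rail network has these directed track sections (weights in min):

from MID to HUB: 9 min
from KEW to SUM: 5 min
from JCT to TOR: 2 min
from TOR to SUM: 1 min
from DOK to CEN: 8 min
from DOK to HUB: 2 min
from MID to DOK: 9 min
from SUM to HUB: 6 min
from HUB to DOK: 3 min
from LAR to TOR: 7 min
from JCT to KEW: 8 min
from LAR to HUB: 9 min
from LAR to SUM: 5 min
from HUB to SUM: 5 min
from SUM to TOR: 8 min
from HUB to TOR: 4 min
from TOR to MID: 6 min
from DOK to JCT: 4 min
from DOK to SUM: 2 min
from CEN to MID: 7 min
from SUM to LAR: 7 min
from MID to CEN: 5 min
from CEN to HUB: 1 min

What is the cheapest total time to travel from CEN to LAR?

Running Dijkstra from CEN:
CEN: 0
HUB: 1  (via CEN)
DOK: 4  (via HUB)
TOR: 5  (via HUB)
SUM: 6  (via HUB)
MID: 7  (via CEN)
JCT: 8  (via DOK)
LAR: 13  (via SUM)
Shortest route: CEN → HUB → SUM → LAR = 13 min.

13 min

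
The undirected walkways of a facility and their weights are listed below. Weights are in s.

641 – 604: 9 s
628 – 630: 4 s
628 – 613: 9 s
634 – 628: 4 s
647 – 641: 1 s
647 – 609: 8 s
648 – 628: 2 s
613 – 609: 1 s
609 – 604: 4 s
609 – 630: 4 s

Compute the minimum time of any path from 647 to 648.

Enumerating some paths:
647 → 641 → 604 → 609 → 630 → 628 → 648: 1+9+4+4+4+2 = 24
647 → 609 → 613 → 628 → 648: 8+1+9+2 = 20
647 → 609 → 630 → 628 → 648: 8+4+4+2 = 18
Cheapest is 647 → 609 → 630 → 628 → 648 at 18 s.

18 s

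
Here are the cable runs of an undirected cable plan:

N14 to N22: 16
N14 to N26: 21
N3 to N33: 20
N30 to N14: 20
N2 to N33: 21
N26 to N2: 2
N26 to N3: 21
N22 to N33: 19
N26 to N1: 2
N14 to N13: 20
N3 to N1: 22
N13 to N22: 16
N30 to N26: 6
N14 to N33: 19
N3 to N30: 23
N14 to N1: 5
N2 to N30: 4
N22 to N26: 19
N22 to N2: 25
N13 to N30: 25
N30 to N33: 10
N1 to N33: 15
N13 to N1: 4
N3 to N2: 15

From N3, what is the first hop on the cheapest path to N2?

N2

Enumerating some paths:
N3–N26–N2: 21+2 = 23
N3–N1–N26–N2: 22+2+2 = 26
N3–N2: 15 = 15
N3–N30–N2: 23+4 = 27
The minimum is 15 via N3–N2.
So from N3 the first move is to N2.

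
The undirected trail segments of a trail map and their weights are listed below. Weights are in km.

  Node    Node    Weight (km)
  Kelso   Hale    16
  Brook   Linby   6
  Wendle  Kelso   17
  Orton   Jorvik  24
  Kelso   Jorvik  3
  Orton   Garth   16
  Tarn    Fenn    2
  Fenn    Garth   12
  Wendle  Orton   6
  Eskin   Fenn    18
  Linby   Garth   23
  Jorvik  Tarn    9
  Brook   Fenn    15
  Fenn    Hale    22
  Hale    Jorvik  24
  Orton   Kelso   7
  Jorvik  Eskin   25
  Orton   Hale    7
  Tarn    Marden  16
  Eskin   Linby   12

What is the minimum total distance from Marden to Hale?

40 km

Settle nodes by increasing distance from Marden:
Marden: 0
Tarn: 16  (via Marden)
Fenn: 18  (via Tarn)
Jorvik: 25  (via Tarn)
Kelso: 28  (via Jorvik)
Garth: 30  (via Fenn)
Brook: 33  (via Fenn)
Orton: 35  (via Kelso)
Eskin: 36  (via Fenn)
Linby: 39  (via Brook)
Hale: 40  (via Fenn)
Shortest route: Marden–Tarn–Fenn–Hale = 40 km.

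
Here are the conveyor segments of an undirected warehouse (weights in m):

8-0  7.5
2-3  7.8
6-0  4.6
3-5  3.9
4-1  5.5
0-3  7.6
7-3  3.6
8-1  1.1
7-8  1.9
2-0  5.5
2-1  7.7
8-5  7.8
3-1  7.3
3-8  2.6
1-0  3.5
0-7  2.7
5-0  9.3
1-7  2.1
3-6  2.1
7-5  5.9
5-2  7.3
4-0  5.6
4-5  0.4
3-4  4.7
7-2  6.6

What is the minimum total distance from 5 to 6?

Enumerating some paths:
5 → 4 → 3 → 6: 0.4+4.7+2.1 = 7.2
5 → 3 → 6: 3.9+2.1 = 6
The minimum is 6 m via 5 → 3 → 6.

6 m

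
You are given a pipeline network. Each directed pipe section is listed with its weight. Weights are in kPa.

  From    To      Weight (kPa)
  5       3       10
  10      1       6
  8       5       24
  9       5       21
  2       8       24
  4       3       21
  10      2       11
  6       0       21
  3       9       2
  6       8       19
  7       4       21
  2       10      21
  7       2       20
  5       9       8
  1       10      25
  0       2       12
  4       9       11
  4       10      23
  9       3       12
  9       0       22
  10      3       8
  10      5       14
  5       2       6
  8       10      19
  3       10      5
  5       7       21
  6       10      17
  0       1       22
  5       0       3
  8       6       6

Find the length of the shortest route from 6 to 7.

52 kPa

Enumerating some paths:
6 → 10 → 3 → 9 → 5 → 7: 17+8+2+21+21 = 69
6 → 10 → 5 → 7: 17+14+21 = 52
6 → 8 → 5 → 7: 19+24+21 = 64
Cheapest is 6 → 10 → 5 → 7 at 52 kPa.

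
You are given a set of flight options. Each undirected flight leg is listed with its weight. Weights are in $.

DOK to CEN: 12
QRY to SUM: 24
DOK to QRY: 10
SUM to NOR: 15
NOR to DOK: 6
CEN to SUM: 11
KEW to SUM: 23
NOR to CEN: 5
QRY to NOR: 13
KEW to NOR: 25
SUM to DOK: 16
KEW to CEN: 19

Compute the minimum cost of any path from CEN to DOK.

Running Dijkstra from CEN:
CEN: 0
NOR: 5  (via CEN)
SUM: 11  (via CEN)
DOK: 11  (via NOR)
Shortest route: CEN → NOR → DOK = $11.

$11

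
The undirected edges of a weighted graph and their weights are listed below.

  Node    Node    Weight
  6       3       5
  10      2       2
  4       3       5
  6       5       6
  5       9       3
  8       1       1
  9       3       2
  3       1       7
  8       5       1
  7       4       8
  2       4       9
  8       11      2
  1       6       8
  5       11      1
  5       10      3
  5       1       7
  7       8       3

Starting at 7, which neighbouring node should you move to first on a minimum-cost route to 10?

Candidate routes:
7 - 8 - 5 - 10: 3+1+3 = 7
7 - 8 - 11 - 5 - 10: 3+2+1+3 = 9
7 - 8 - 1 - 5 - 10: 3+1+7+3 = 14
Cheapest is 7 - 8 - 5 - 10 at 7.
So from 7 the first move is to 8.

8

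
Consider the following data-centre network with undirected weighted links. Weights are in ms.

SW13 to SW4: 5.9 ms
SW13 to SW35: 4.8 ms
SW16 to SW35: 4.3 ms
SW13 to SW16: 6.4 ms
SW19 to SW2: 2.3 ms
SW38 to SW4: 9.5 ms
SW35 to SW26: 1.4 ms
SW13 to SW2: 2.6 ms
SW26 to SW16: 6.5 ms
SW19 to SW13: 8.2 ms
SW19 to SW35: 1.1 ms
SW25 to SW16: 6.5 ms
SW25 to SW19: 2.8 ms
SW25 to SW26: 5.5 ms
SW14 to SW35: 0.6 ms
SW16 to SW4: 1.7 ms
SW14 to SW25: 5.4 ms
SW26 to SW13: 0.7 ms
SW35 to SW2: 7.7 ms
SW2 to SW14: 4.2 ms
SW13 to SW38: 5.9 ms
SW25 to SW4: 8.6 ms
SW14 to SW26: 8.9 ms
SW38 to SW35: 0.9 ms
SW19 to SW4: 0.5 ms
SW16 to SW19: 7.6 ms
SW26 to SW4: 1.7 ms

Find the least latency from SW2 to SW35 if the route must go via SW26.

Shortest SW2→SW26: SW2 → SW13 → SW26 = 3.3
Shortest SW26→SW35: SW26 → SW35 = 1.4
Total via SW26: 3.3 + 1.4 = 4.7 ms.

4.7 ms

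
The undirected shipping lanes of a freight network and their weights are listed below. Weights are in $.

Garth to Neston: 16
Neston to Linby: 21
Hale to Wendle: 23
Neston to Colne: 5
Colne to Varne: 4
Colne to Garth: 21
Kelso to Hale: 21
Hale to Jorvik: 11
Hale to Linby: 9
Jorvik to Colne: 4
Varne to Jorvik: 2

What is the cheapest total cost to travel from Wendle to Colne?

Candidate routes:
Wendle - Hale - Jorvik - Colne: 23+11+4 = 38
Wendle - Hale - Jorvik - Varne - Colne: 23+11+2+4 = 40
Wendle - Hale - Linby - Neston - Colne: 23+9+21+5 = 58
Wendle - Hale - Linby - Neston - Garth - Colne: 23+9+21+16+21 = 90
Cheapest is Wendle - Hale - Jorvik - Colne at $38.

$38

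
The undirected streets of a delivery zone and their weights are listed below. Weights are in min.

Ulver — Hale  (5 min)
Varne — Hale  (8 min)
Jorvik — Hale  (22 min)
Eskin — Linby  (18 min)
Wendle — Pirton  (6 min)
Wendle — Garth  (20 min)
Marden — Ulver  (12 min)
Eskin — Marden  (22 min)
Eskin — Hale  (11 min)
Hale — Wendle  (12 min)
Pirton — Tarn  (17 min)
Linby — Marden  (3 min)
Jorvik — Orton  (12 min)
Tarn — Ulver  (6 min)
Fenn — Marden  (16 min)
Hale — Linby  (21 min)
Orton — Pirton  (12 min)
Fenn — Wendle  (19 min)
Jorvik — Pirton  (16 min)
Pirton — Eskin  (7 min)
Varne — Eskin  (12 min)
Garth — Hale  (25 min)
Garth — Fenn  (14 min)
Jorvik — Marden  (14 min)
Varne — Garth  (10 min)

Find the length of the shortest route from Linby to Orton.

29 min

Compare a few routes:
Linby–Marden–Jorvik–Pirton–Orton: 3+14+16+12 = 45
Linby–Eskin–Pirton–Orton: 18+7+12 = 37
Linby–Marden–Jorvik–Orton: 3+14+12 = 29
Linby–Marden–Eskin–Pirton–Orton: 3+22+7+12 = 44
The minimum is 29 min via Linby–Marden–Jorvik–Orton.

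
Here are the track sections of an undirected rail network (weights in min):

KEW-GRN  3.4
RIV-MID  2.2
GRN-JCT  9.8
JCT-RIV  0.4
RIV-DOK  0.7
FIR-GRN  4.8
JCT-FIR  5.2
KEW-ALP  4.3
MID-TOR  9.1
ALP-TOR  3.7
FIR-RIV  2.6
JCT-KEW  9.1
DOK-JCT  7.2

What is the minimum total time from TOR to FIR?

Enumerating some paths:
TOR - ALP - KEW - GRN - FIR: 3.7+4.3+3.4+4.8 = 16.2
TOR - MID - RIV - JCT - FIR: 9.1+2.2+0.4+5.2 = 16.9
TOR - MID - RIV - FIR: 9.1+2.2+2.6 = 13.9
The minimum is 13.9 min via TOR - MID - RIV - FIR.

13.9 min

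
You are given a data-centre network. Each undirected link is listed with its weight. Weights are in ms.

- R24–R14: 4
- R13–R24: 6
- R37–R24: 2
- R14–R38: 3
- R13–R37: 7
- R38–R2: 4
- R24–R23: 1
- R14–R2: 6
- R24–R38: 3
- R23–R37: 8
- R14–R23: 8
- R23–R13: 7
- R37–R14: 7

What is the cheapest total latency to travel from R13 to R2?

13 ms

Enumerating some paths:
R13–R23–R24–R38–R2: 7+1+3+4 = 15
R13–R24–R38–R2: 6+3+4 = 13
Cheapest is R13–R24–R38–R2 at 13 ms.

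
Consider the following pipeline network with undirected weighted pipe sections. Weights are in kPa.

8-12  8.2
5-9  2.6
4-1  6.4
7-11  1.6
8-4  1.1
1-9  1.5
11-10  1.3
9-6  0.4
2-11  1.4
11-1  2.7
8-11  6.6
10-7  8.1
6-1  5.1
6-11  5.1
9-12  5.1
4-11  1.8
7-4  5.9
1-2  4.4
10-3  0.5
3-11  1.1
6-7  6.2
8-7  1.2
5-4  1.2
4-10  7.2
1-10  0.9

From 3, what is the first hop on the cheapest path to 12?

Candidate routes:
3 - 11 - 1 - 9 - 12: 1.1+2.7+1.5+5.1 = 10.4
3 - 11 - 10 - 1 - 9 - 12: 1.1+1.3+0.9+1.5+5.1 = 9.9
3 - 10 - 1 - 9 - 12: 0.5+0.9+1.5+5.1 = 8
Cheapest is 3 - 10 - 1 - 9 - 12 at 8 kPa.
So from 3 the first move is to 10.

10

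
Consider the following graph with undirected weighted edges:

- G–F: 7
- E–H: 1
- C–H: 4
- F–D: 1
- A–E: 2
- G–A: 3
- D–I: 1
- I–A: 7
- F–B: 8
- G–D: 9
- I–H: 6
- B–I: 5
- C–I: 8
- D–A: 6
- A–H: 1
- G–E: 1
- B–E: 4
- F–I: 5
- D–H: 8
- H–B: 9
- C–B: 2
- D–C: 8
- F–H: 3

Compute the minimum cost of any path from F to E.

4

Running Dijkstra from F:
F: 0
D: 1  (via F)
I: 2  (via D)
H: 3  (via F)
A: 4  (via H)
E: 4  (via H)
Shortest route: F → H → E = 4.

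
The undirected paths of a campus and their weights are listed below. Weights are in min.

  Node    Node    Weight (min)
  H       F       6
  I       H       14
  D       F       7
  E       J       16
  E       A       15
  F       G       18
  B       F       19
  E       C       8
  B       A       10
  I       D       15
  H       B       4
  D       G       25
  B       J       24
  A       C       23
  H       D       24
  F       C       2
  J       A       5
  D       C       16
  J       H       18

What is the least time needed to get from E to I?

Compare a few routes:
E - C - F - H - I: 8+2+6+14 = 30
E - C - F - D - I: 8+2+7+15 = 32
E - C - D - I: 8+16+15 = 39
The minimum is 30 min via E - C - F - H - I.

30 min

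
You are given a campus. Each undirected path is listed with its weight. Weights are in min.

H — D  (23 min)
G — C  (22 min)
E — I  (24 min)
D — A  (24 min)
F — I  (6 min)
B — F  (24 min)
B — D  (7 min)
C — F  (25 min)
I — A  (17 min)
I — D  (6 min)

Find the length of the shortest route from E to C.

Enumerating some paths:
E–I–D–B–F–C: 24+6+7+24+25 = 86
E–I–F–C: 24+6+25 = 55
Cheapest is E–I–F–C at 55 min.

55 min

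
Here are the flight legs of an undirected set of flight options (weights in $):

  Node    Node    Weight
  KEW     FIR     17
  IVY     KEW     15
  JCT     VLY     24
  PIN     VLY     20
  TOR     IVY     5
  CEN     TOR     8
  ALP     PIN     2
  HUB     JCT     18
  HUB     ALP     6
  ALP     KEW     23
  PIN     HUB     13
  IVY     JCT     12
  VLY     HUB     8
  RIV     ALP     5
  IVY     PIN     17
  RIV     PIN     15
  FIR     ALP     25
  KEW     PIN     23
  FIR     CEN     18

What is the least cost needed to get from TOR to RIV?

$29

Shortest distances from TOR:
TOR: 0
IVY: 5  (via TOR)
CEN: 8  (via TOR)
JCT: 17  (via IVY)
KEW: 20  (via IVY)
PIN: 22  (via IVY)
ALP: 24  (via PIN)
FIR: 26  (via CEN)
RIV: 29  (via ALP)
Shortest route: TOR → IVY → PIN → ALP → RIV = $29.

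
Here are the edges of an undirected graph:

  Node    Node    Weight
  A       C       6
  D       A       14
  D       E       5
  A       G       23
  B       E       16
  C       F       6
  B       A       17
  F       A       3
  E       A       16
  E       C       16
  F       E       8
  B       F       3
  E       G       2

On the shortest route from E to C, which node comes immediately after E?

Candidate routes:
E - F - C: 8+6 = 14
E - C: 16 = 16
The minimum is 14 via E - F - C.
So from E the first move is to F.

F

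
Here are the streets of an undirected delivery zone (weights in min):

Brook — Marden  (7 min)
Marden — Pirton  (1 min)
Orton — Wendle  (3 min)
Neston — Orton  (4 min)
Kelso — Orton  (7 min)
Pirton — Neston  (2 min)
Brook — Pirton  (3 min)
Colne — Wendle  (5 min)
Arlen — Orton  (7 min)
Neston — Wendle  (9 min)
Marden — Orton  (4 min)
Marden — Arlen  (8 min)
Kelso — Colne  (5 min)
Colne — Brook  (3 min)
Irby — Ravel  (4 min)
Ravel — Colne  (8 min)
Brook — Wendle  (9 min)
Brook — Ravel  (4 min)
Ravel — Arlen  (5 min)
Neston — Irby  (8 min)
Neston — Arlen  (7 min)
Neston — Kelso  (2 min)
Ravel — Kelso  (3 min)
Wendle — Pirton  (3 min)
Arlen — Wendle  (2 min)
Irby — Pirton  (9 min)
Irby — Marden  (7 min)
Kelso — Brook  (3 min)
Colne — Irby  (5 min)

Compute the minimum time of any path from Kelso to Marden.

Running Dijkstra from Kelso:
Kelso: 0
Neston: 2  (via Kelso)
Ravel: 3  (via Kelso)
Brook: 3  (via Kelso)
Pirton: 4  (via Neston)
Marden: 5  (via Pirton)
Shortest route: Kelso → Neston → Pirton → Marden = 5 min.

5 min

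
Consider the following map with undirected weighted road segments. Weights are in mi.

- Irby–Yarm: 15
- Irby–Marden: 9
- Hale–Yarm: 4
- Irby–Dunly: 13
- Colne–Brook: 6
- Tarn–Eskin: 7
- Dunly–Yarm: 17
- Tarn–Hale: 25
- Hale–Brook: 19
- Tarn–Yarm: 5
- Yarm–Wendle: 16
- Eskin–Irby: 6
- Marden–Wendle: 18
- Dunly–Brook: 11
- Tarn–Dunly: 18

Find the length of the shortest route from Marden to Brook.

Settle nodes by increasing distance from Marden:
Marden: 0
Irby: 9  (via Marden)
Eskin: 15  (via Irby)
Wendle: 18  (via Marden)
Dunly: 22  (via Irby)
Tarn: 22  (via Eskin)
Yarm: 24  (via Irby)
Hale: 28  (via Yarm)
Brook: 33  (via Dunly)
Shortest route: Marden → Irby → Dunly → Brook = 33 mi.

33 mi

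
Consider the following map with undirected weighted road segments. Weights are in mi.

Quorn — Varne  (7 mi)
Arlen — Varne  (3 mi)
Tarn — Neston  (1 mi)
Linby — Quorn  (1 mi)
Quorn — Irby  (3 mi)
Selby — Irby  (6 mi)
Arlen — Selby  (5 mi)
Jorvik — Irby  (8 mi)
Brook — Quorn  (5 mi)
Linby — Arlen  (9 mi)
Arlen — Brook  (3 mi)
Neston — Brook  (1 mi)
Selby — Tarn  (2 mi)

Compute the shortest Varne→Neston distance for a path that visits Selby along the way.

11 mi

Best Varne to Selby: Varne → Arlen → Selby costing 8
Best Selby to Neston: Selby → Tarn → Neston costing 3
Total via Selby: 8 + 3 = 11 mi.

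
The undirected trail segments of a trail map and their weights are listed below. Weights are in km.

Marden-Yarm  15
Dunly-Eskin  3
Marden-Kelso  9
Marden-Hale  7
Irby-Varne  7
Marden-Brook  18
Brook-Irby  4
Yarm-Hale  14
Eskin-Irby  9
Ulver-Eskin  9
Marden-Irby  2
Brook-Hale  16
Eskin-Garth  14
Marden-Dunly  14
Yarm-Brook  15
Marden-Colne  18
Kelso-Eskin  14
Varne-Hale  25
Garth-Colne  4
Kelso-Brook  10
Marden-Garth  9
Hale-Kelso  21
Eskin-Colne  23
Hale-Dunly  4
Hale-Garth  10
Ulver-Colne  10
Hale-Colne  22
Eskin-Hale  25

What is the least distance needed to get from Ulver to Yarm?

Enumerating some paths:
Ulver → Eskin → Irby → Marden → Yarm: 9+9+2+15 = 35
Ulver → Eskin → Dunly → Hale → Yarm: 9+3+4+14 = 30
Ulver → Eskin → Irby → Brook → Yarm: 9+9+4+15 = 37
The minimum is 30 km via Ulver → Eskin → Dunly → Hale → Yarm.

30 km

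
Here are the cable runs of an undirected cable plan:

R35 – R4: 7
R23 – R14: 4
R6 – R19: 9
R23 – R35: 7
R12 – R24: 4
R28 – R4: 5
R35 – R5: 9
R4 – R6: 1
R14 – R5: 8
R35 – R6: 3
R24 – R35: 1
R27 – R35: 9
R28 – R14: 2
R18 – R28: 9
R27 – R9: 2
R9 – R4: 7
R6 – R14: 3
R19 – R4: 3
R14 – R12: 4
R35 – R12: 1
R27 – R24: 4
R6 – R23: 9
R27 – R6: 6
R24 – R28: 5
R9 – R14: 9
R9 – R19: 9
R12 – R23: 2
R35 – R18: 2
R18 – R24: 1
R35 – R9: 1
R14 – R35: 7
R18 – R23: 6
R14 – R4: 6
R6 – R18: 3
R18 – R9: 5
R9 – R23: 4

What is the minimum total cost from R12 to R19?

Compare a few routes:
R12–R35–R18–R6–R4–R19: 1+2+3+1+3 = 10
R12–R35–R6–R4–R19: 1+3+1+3 = 8
R12–R35–R24–R18–R6–R4–R19: 1+1+1+3+1+3 = 10
Cheapest is R12–R35–R6–R4–R19 at 8.

8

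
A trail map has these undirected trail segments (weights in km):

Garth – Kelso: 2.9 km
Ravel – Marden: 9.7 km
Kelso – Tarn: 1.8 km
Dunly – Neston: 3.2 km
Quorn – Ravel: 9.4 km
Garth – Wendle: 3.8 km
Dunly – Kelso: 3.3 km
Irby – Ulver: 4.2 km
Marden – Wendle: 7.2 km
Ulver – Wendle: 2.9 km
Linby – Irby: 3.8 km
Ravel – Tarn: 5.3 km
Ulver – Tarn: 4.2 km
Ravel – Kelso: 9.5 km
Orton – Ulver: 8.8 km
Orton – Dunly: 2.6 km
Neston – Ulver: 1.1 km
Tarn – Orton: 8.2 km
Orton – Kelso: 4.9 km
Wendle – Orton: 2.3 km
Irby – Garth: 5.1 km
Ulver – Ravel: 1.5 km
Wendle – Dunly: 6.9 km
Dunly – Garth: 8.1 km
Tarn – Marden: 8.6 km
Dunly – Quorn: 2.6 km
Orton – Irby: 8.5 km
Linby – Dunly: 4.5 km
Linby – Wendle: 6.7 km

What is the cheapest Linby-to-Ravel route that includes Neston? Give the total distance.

Best Linby to Neston: Linby–Dunly–Neston costing 7.7
Shortest Neston→Ravel: Neston–Ulver–Ravel = 2.6
Total via Neston: 7.7 + 2.6 = 10.3 km.

10.3 km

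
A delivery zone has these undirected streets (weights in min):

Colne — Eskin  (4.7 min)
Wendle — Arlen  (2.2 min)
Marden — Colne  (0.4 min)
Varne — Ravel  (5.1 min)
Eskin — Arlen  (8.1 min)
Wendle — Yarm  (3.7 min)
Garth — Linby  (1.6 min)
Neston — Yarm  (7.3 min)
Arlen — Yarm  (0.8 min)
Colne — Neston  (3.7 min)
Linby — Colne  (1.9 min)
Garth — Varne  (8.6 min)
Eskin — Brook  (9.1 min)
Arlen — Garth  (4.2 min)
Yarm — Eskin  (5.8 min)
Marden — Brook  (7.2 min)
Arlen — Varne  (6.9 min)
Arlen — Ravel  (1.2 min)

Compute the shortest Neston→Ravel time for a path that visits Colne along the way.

Best Neston to Colne: Neston–Colne costing 3.7
Best Colne to Ravel: Colne–Linby–Garth–Arlen–Ravel costing 8.9
Total via Colne: 3.7 + 8.9 = 12.6 min.

12.6 min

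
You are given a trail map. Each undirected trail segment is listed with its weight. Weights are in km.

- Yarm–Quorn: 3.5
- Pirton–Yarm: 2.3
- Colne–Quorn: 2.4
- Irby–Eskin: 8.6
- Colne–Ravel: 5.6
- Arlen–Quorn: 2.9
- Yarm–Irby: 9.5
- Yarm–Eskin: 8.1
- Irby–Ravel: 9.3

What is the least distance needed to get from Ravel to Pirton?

Running Dijkstra from Ravel:
Ravel: 0
Colne: 5.6  (via Ravel)
Quorn: 8  (via Colne)
Irby: 9.3  (via Ravel)
Arlen: 10.9  (via Quorn)
Yarm: 11.5  (via Quorn)
Pirton: 13.8  (via Yarm)
Shortest route: Ravel → Colne → Quorn → Yarm → Pirton = 13.8 km.

13.8 km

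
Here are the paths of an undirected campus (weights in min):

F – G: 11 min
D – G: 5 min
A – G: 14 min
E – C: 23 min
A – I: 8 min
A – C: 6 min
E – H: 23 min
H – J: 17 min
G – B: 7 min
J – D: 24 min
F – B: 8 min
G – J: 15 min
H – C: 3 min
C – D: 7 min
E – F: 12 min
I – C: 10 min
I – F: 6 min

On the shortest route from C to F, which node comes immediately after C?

I

Enumerating some paths:
C - D - G - B - F: 7+5+7+8 = 27
C - I - F: 10+6 = 16
C - D - G - F: 7+5+11 = 23
C - A - I - F: 6+8+6 = 20
The minimum is 16 min via C - I - F.
So from C the first move is to I.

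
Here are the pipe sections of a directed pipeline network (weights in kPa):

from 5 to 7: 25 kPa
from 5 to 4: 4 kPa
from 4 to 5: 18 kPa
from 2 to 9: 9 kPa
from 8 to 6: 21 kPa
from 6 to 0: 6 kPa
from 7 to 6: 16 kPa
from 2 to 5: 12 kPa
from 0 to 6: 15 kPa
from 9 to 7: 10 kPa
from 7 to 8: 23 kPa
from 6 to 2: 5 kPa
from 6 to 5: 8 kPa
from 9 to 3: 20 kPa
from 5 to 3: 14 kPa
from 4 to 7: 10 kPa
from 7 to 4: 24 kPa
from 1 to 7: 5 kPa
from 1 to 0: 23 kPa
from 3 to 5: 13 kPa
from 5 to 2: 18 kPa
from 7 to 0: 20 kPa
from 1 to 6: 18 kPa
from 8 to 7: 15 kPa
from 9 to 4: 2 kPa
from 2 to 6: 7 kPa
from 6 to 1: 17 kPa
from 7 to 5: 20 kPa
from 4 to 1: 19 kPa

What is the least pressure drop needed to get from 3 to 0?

44 kPa

Settle nodes by increasing distance from 3:
3: 0
5: 13  (via 3)
4: 17  (via 5)
7: 27  (via 4)
2: 31  (via 5)
1: 36  (via 4)
6: 38  (via 2)
9: 40  (via 2)
0: 44  (via 6)
Shortest route: 3–5–2–6–0 = 44 kPa.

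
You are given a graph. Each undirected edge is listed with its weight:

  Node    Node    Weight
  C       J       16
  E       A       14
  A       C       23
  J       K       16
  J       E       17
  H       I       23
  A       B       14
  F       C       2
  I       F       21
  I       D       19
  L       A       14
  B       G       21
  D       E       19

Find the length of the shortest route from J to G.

66

Candidate routes:
J → E → A → B → G: 17+14+14+21 = 66
J → C → A → B → G: 16+23+14+21 = 74
The minimum is 66 via J → E → A → B → G.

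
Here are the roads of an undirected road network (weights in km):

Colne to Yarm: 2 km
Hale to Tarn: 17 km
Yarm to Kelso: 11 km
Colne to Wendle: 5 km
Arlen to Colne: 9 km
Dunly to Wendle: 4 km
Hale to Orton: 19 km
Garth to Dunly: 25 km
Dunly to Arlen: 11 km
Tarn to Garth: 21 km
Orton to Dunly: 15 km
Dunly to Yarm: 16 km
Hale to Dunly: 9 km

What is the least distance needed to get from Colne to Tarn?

35 km

Candidate routes:
Colne - Wendle - Dunly - Hale - Tarn: 5+4+9+17 = 35
Colne - Yarm - Dunly - Hale - Tarn: 2+16+9+17 = 44
Colne - Arlen - Dunly - Hale - Tarn: 9+11+9+17 = 46
The minimum is 35 km via Colne - Wendle - Dunly - Hale - Tarn.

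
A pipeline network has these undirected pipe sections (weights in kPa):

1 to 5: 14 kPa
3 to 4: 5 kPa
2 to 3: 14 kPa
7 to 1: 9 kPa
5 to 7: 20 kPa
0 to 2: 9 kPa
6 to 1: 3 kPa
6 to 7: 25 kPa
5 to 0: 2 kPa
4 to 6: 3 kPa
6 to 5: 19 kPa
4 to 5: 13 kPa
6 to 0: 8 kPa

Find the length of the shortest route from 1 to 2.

Compare a few routes:
1 → 6 → 4 → 5 → 0 → 2: 3+3+13+2+9 = 30
1 → 6 → 4 → 3 → 2: 3+3+5+14 = 25
1 → 5 → 0 → 2: 14+2+9 = 25
1 → 6 → 0 → 2: 3+8+9 = 20
The minimum is 20 kPa via 1 → 6 → 0 → 2.

20 kPa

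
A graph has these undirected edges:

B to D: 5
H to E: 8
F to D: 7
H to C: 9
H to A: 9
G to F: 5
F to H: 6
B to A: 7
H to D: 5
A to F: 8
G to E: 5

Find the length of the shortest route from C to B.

19

Compare a few routes:
C–H–D–B: 9+5+5 = 19
C–H–A–B: 9+9+7 = 25
Cheapest is C–H–D–B at 19.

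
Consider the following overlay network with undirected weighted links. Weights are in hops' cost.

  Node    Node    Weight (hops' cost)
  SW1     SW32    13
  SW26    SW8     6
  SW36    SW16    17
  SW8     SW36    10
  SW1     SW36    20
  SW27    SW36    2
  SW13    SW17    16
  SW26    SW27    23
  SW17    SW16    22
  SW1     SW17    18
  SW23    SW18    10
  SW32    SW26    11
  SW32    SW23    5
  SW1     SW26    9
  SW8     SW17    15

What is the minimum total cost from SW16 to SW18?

59 hops' cost

Candidate routes:
SW16–SW36–SW1–SW32–SW23–SW18: 17+20+13+5+10 = 65
SW16–SW36–SW27–SW26–SW32–SW23–SW18: 17+2+23+11+5+10 = 68
SW16–SW17–SW1–SW32–SW23–SW18: 22+18+13+5+10 = 68
SW16–SW36–SW8–SW26–SW32–SW23–SW18: 17+10+6+11+5+10 = 59
The minimum is 59 hops' cost via SW16–SW36–SW8–SW26–SW32–SW23–SW18.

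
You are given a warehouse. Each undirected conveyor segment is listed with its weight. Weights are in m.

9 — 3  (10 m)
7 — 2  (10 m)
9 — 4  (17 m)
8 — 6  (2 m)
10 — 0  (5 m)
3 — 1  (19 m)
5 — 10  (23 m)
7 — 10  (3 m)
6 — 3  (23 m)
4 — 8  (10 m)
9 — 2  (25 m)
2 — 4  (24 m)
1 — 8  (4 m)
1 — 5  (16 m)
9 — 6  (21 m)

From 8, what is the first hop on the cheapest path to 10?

1

Candidate routes:
8 - 6 - 9 - 2 - 7 - 10: 2+21+25+10+3 = 61
8 - 4 - 2 - 7 - 10: 10+24+10+3 = 47
8 - 1 - 5 - 10: 4+16+23 = 43
The minimum is 43 m via 8 - 1 - 5 - 10.
So from 8 the first move is to 1.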